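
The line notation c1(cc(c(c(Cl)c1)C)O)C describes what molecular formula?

Heavy atoms from the SMILES: 8 C, 1 Cl, 1 O.
Implicit hydrogens by atom environment:
  4 × C (aromatic): no H
  2 × C: 3 H each → 6
  2 × C (aromatic): 1 H each → 2
  1 × Cl: no H
  1 × O: 1 H
  Total hydrogens = 9.
Molecular formula: C8H9ClO

C8H9ClO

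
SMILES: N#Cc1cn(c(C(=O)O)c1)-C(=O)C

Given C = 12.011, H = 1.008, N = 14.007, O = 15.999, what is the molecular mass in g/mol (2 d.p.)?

Molecular formula: C8H6N2O3.
M = 8×12.011 + 6×1.008 + 2×14.007 + 3×15.999 = 178.15 g/mol.

178.15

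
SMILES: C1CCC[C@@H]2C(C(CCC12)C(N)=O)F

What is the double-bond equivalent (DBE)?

3

Molecular formula from the SMILES: C11H18FNO.
DoU = (2C + 2 + N − H − X)/2 = (2·11 + 2 + 1 − 18 − 1)/2 = 6/2 = 3.
(Structurally: 2 ring(s) + 1 π bond(s) = 3.)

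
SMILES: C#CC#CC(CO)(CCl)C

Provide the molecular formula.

C8H9ClO

Heavy atoms from the SMILES: 8 C, 1 Cl, 1 O.
Implicit hydrogens by atom environment:
  4 × C: no H
  2 × C: 2 H each → 4
  1 × C: 3 H
  1 × C: 1 H
  1 × Cl: no H
  1 × O: 1 H
  Total hydrogens = 9.
Molecular formula: C8H9ClO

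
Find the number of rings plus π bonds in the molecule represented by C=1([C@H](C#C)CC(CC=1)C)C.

Molecular formula from the SMILES: C10H14.
DoU = (2C + 2 + N − H − X)/2 = (2·10 + 2 + 0 − 14 − 0)/2 = 8/2 = 4.
(Structurally: 1 ring(s) + 3 π bond(s) = 4.)

4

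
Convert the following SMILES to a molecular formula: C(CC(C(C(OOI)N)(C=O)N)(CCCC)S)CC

Heavy atoms from the SMILES: 12 C, 1 I, 2 N, 3 O, 1 S.
Implicit hydrogens by atom environment:
  6 × C: 2 H each → 12
  3 × O: no H
  2 × C: 3 H each → 6
  2 × C: 1 H each → 2
  2 × C: no H
  2 × N: 2 H each → 4
  1 × I: no H
  1 × S: 1 H
  Total hydrogens = 25.
Molecular formula: C12H25IN2O3S

C12H25IN2O3S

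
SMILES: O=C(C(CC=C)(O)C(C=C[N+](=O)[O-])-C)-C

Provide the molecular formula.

Heavy atoms from the SMILES: 10 C, 1 N, 4 O.
Implicit hydrogens by atom environment:
  4 × C: 1 H each → 4
  2 × C: 3 H each → 6
  2 × C: 2 H each → 4
  2 × C: no H
  2 × O: no H
  1 × N (charge +1): no H
  1 × O: 1 H
  1 × O (charge -1): no H
  Total hydrogens = 15.
Molecular formula: C10H15NO4

C10H15NO4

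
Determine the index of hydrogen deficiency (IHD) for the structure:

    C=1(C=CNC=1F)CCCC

3

Molecular formula from the SMILES: C8H12FN.
DoU = (2C + 2 + N − H − X)/2 = (2·8 + 2 + 1 − 12 − 1)/2 = 6/2 = 3.
(Structurally: 1 ring(s) + 2 π bond(s) = 3.)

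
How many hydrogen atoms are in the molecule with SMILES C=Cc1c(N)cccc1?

9

Hydrogens are implicit in SMILES; fill each atom to its normal valence:
  4 × C (aromatic): 1 H each → 4
  2 × C (aromatic): no H
  1 × C: 2 H
  1 × C: 1 H
  1 × N: 2 H
  Total hydrogens = 9.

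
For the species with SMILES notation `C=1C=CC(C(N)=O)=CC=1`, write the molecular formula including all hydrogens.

C7H7NO

Heavy atoms from the SMILES: 7 C, 1 N, 1 O.
Implicit hydrogens by atom environment:
  5 × C (aromatic): 1 H each → 5
  1 × C (aromatic): no H
  1 × C: no H
  1 × N: 2 H
  1 × O: no H
  Total hydrogens = 7.
Molecular formula: C7H7NO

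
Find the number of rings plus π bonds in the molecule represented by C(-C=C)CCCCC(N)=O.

2

Molecular formula from the SMILES: C8H15NO.
DoU = (2C + 2 + N − H − X)/2 = (2·8 + 2 + 1 − 15 − 0)/2 = 4/2 = 2.
(Structurally: 0 ring(s) + 2 π bond(s) = 2.)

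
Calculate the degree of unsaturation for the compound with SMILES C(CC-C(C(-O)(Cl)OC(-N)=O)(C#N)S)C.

Molecular formula from the SMILES: C8H13ClN2O3S.
DoU = (2C + 2 + N − H − X)/2 = (2·8 + 2 + 2 − 13 − 1)/2 = 6/2 = 3.
(Structurally: 0 ring(s) + 3 π bond(s) = 3.)

3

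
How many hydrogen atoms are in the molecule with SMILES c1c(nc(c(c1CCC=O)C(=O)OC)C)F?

Hydrogens are implicit in SMILES; fill each atom to its normal valence:
  4 × C (aromatic): no H
  3 × O: no H
  2 × C: 3 H each → 6
  2 × C: 2 H each → 4
  1 × C (aromatic): 1 H
  1 × C: 1 H
  1 × C: no H
  1 × F: no H
  1 × N (aromatic): no H
  Total hydrogens = 12.

12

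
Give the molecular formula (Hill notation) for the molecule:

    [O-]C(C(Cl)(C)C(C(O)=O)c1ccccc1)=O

C11H10ClO4-

Heavy atoms from the SMILES: 11 C, 1 Cl, 4 O.
Implicit hydrogens by atom environment:
  5 × C (aromatic): 1 H each → 5
  3 × C: no H
  2 × O: no H
  1 × C: 3 H
  1 × C: 1 H
  1 × C (aromatic): no H
  1 × Cl: no H
  1 × O: 1 H
  1 × O (charge -1): no H
  Total hydrogens = 10.
Net charge -1.
Molecular formula: C11H10ClO4-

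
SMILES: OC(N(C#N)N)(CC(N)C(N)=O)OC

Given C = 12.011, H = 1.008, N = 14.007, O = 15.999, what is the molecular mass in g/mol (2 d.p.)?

Molecular formula: C6H13N5O3.
M = 6×12.011 + 13×1.008 + 5×14.007 + 3×15.999 = 203.20 g/mol.

203.20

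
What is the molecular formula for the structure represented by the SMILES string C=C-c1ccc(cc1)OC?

C9H10O

Heavy atoms from the SMILES: 9 C, 1 O.
Implicit hydrogens by atom environment:
  4 × C (aromatic): 1 H each → 4
  2 × C (aromatic): no H
  1 × C: 3 H
  1 × C: 2 H
  1 × C: 1 H
  1 × O: no H
  Total hydrogens = 10.
Molecular formula: C9H10O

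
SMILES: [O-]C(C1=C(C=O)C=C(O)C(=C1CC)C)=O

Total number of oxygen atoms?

The symbol for oxygen appears 4 times in the SMILES.

4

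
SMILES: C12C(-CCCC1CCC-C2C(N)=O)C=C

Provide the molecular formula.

Heavy atoms from the SMILES: 13 C, 1 N, 1 O.
Implicit hydrogens by atom environment:
  7 × C: 2 H each → 14
  5 × C: 1 H each → 5
  1 × C: no H
  1 × N: 2 H
  1 × O: no H
  Total hydrogens = 21.
Molecular formula: C13H21NO

C13H21NO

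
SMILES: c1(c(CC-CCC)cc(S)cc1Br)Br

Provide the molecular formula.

Heavy atoms from the SMILES: 2 Br, 11 C, 1 S.
Implicit hydrogens by atom environment:
  4 × C: 2 H each → 8
  4 × C (aromatic): no H
  2 × Br: no H
  2 × C (aromatic): 1 H each → 2
  1 × C: 3 H
  1 × S: 1 H
  Total hydrogens = 14.
Molecular formula: C11H14Br2S

C11H14Br2S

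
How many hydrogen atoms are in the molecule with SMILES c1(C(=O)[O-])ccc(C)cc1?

7

Hydrogens are implicit in SMILES; fill each atom to its normal valence:
  4 × C (aromatic): 1 H each → 4
  2 × C (aromatic): no H
  1 × C: 3 H
  1 × C: no H
  1 × O: no H
  1 × O (charge -1): no H
  Total hydrogens = 7.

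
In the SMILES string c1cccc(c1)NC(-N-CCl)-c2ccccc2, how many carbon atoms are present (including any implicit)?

The symbol for carbon appears 14 times in the SMILES. Lowercase c denotes aromatic carbon and counts toward C.

14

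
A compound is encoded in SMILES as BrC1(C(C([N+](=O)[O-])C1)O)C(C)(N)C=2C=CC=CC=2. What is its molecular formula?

C12H15BrN2O3

Heavy atoms from the SMILES: 1 Br, 12 C, 2 N, 3 O.
Implicit hydrogens by atom environment:
  5 × C (aromatic): 1 H each → 5
  2 × C: 1 H each → 2
  2 × C: no H
  1 × Br: no H
  1 × C: 3 H
  1 × C: 2 H
  1 × C (aromatic): no H
  1 × N: 2 H
  1 × N (charge +1): no H
  1 × O: 1 H
  1 × O: no H
  1 × O (charge -1): no H
  Total hydrogens = 15.
Molecular formula: C12H15BrN2O3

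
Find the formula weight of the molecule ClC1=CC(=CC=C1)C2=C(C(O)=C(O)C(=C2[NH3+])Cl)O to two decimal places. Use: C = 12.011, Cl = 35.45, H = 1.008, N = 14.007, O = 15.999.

287.12

Molecular formula: C12H10Cl2NO3+.
M = 12×12.011 + 2×35.45 + 10×1.008 + 1×14.007 + 3×15.999 = 287.12 g/mol.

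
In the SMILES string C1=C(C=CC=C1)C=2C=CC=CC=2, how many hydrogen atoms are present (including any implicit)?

Hydrogens are implicit in SMILES; fill each atom to its normal valence:
  10 × C (aromatic): 1 H each → 10
  2 × C (aromatic): no H
  Total hydrogens = 10.

10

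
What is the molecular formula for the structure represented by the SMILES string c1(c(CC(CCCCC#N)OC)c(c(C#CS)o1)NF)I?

C14H16FIN2O2S

Heavy atoms from the SMILES: 14 C, 1 F, 1 I, 2 N, 2 O, 1 S.
Implicit hydrogens by atom environment:
  5 × C: 2 H each → 10
  4 × C (aromatic): no H
  3 × C: no H
  1 × C: 3 H
  1 × C: 1 H
  1 × F: no H
  1 × I: no H
  1 × N: 1 H
  1 × N: no H
  1 × O (aromatic): no H
  1 × O: no H
  1 × S: 1 H
  Total hydrogens = 16.
Molecular formula: C14H16FIN2O2S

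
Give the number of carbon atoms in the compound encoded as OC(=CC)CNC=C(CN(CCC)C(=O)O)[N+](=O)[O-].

11

The symbol for carbon appears 11 times in the SMILES.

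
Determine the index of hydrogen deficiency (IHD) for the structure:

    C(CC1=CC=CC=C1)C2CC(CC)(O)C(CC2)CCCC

5

Molecular formula from the SMILES: C20H32O.
DoU = (2C + 2 + N − H − X)/2 = (2·20 + 2 + 0 − 32 − 0)/2 = 10/2 = 5.
(Structurally: 2 ring(s) + 3 π bond(s) = 5.)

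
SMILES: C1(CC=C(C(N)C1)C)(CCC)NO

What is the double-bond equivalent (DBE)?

2

Molecular formula from the SMILES: C10H20N2O.
DoU = (2C + 2 + N − H − X)/2 = (2·10 + 2 + 2 − 20 − 0)/2 = 4/2 = 2.
(Structurally: 1 ring(s) + 1 π bond(s) = 2.)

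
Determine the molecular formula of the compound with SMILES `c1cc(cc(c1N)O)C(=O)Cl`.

Heavy atoms from the SMILES: 7 C, 1 Cl, 1 N, 2 O.
Implicit hydrogens by atom environment:
  3 × C (aromatic): 1 H each → 3
  3 × C (aromatic): no H
  1 × C: no H
  1 × Cl: no H
  1 × N: 2 H
  1 × O: 1 H
  1 × O: no H
  Total hydrogens = 6.
Molecular formula: C7H6ClNO2

C7H6ClNO2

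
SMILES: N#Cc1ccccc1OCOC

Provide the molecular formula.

Heavy atoms from the SMILES: 9 C, 1 N, 2 O.
Implicit hydrogens by atom environment:
  4 × C (aromatic): 1 H each → 4
  2 × C (aromatic): no H
  2 × O: no H
  1 × C: 3 H
  1 × C: 2 H
  1 × C: no H
  1 × N: no H
  Total hydrogens = 9.
Molecular formula: C9H9NO2

C9H9NO2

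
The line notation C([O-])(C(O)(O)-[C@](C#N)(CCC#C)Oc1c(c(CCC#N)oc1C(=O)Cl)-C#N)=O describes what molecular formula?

Heavy atoms from the SMILES: 17 C, 1 Cl, 3 N, 7 O.
Implicit hydrogens by atom environment:
  8 × C: no H
  4 × C: 2 H each → 8
  4 × C (aromatic): no H
  3 × N: no H
  3 × O: no H
  2 × O: 1 H each → 2
  1 × C: 1 H
  1 × Cl: no H
  1 × O (aromatic): no H
  1 × O (charge -1): no H
  Total hydrogens = 11.
Net charge -1.
Molecular formula: C17H11ClN3O7-

C17H11ClN3O7-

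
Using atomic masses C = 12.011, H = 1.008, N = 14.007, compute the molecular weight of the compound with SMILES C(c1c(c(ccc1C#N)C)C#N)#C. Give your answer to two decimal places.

166.18

Molecular formula: C11H6N2.
M = 11×12.011 + 6×1.008 + 2×14.007 = 166.18 g/mol.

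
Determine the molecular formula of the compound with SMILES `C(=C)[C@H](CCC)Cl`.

C6H11Cl

Heavy atoms from the SMILES: 6 C, 1 Cl.
Implicit hydrogens by atom environment:
  3 × C: 2 H each → 6
  2 × C: 1 H each → 2
  1 × C: 3 H
  1 × Cl: no H
  Total hydrogens = 11.
Molecular formula: C6H11Cl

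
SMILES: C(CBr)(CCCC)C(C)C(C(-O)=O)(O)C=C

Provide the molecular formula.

C12H21BrO3

Heavy atoms from the SMILES: 1 Br, 12 C, 3 O.
Implicit hydrogens by atom environment:
  5 × C: 2 H each → 10
  3 × C: 1 H each → 3
  2 × C: 3 H each → 6
  2 × C: no H
  2 × O: 1 H each → 2
  1 × Br: no H
  1 × O: no H
  Total hydrogens = 21.
Molecular formula: C12H21BrO3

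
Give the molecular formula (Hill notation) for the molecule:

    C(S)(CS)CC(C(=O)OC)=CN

Heavy atoms from the SMILES: 7 C, 1 N, 2 O, 2 S.
Implicit hydrogens by atom environment:
  2 × C: 2 H each → 4
  2 × C: 1 H each → 2
  2 × C: no H
  2 × O: no H
  2 × S: 1 H each → 2
  1 × C: 3 H
  1 × N: 2 H
  Total hydrogens = 13.
Molecular formula: C7H13NO2S2

C7H13NO2S2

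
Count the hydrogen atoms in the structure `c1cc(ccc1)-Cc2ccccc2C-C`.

Hydrogens are implicit in SMILES; fill each atom to its normal valence:
  9 × C (aromatic): 1 H each → 9
  3 × C (aromatic): no H
  2 × C: 2 H each → 4
  1 × C: 3 H
  Total hydrogens = 16.

16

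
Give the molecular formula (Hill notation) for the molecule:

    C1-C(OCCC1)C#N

Heavy atoms from the SMILES: 6 C, 1 N, 1 O.
Implicit hydrogens by atom environment:
  4 × C: 2 H each → 8
  1 × C: 1 H
  1 × C: no H
  1 × N: no H
  1 × O: no H
  Total hydrogens = 9.
Molecular formula: C6H9NO

C6H9NO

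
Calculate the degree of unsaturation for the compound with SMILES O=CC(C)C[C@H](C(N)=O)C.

Molecular formula from the SMILES: C7H13NO2.
DoU = (2C + 2 + N − H − X)/2 = (2·7 + 2 + 1 − 13 − 0)/2 = 4/2 = 2.
(Structurally: 0 ring(s) + 2 π bond(s) = 2.)

2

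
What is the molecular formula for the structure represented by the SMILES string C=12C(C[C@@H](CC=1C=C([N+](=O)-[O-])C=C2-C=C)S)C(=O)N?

C13H14N2O3S

Heavy atoms from the SMILES: 13 C, 2 N, 3 O, 1 S.
Implicit hydrogens by atom environment:
  4 × C (aromatic): no H
  3 × C: 2 H each → 6
  3 × C: 1 H each → 3
  2 × C (aromatic): 1 H each → 2
  2 × O: no H
  1 × C: no H
  1 × N: 2 H
  1 × N (charge +1): no H
  1 × O (charge -1): no H
  1 × S: 1 H
  Total hydrogens = 14.
Molecular formula: C13H14N2O3S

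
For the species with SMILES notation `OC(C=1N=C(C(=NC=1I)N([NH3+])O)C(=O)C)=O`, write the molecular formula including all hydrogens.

Heavy atoms from the SMILES: 7 C, 1 I, 4 N, 4 O.
Implicit hydrogens by atom environment:
  4 × C (aromatic): no H
  2 × C: no H
  2 × N (aromatic): no H
  2 × O: 1 H each → 2
  2 × O: no H
  1 × C: 3 H
  1 × I: no H
  1 × N (charge +1): 3 H
  1 × N: no H
  Total hydrogens = 8.
Net charge +1.
Molecular formula: C7H8IN4O4+

C7H8IN4O4+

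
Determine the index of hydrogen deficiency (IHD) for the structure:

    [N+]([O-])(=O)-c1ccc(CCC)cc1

Molecular formula from the SMILES: C9H11NO2.
DoU = (2C + 2 + N − H − X)/2 = (2·9 + 2 + 1 − 11 − 0)/2 = 10/2 = 5.
(Structurally: 1 ring(s) + 4 π bond(s) = 5.)

5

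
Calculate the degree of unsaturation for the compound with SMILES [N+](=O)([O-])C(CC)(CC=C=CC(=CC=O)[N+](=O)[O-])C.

Molecular formula from the SMILES: C11H14N2O5.
DoU = (2C + 2 + N − H − X)/2 = (2·11 + 2 + 2 − 14 − 0)/2 = 12/2 = 6.
(Structurally: 0 ring(s) + 6 π bond(s) = 6.)

6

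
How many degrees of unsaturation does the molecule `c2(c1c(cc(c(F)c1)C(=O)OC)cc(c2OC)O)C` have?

8

Molecular formula from the SMILES: C14H13FO4.
DoU = (2C + 2 + N − H − X)/2 = (2·14 + 2 + 0 − 13 − 1)/2 = 16/2 = 8.
(Structurally: 2 ring(s) + 6 π bond(s) = 8.)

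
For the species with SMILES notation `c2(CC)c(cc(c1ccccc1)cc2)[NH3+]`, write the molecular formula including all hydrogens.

C14H16N+

Heavy atoms from the SMILES: 14 C, 1 N.
Implicit hydrogens by atom environment:
  8 × C (aromatic): 1 H each → 8
  4 × C (aromatic): no H
  1 × C: 3 H
  1 × C: 2 H
  1 × N (charge +1): 3 H
  Total hydrogens = 16.
Net charge +1.
Molecular formula: C14H16N+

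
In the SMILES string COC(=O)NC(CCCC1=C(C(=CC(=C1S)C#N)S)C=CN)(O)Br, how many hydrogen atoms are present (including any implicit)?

18

Hydrogens are implicit in SMILES; fill each atom to its normal valence:
  5 × C (aromatic): no H
  3 × C: 2 H each → 6
  3 × C: no H
  2 × C: 1 H each → 2
  2 × O: no H
  2 × S: 1 H each → 2
  1 × Br: no H
  1 × C: 3 H
  1 × C (aromatic): 1 H
  1 × N: 2 H
  1 × N: 1 H
  1 × N: no H
  1 × O: 1 H
  Total hydrogens = 18.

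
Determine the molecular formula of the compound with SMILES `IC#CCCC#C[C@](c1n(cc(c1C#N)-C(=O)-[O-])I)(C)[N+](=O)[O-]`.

Heavy atoms from the SMILES: 14 C, 2 I, 3 N, 4 O.
Implicit hydrogens by atom environment:
  7 × C: no H
  3 × C (aromatic): no H
  2 × C: 2 H each → 4
  2 × I: no H
  2 × O: no H
  2 × O (charge -1): no H
  1 × C: 3 H
  1 × C (aromatic): 1 H
  1 × N (aromatic): no H
  1 × N (charge +1): no H
  1 × N: no H
  Total hydrogens = 8.
Net charge -1.
Molecular formula: C14H8I2N3O4-

C14H8I2N3O4-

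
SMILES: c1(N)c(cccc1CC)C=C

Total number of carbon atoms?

10

The symbol for carbon appears 10 times in the SMILES. Lowercase c denotes aromatic carbon and counts toward C.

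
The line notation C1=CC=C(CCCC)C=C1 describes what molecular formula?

C10H14

Heavy atoms from the SMILES: 10 C.
Implicit hydrogens by atom environment:
  5 × C (aromatic): 1 H each → 5
  3 × C: 2 H each → 6
  1 × C: 3 H
  1 × C (aromatic): no H
  Total hydrogens = 14.
Molecular formula: C10H14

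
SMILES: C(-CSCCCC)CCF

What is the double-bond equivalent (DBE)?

Molecular formula from the SMILES: C8H17FS.
DoU = (2C + 2 + N − H − X)/2 = (2·8 + 2 + 0 − 17 − 1)/2 = 0/2 = 0.
(Structurally: 0 ring(s) + 0 π bond(s) = 0.)

0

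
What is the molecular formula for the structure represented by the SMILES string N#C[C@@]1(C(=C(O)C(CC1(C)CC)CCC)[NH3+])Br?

C13H22BrN2O+

Heavy atoms from the SMILES: 1 Br, 13 C, 2 N, 1 O.
Implicit hydrogens by atom environment:
  5 × C: no H
  4 × C: 2 H each → 8
  3 × C: 3 H each → 9
  1 × Br: no H
  1 × C: 1 H
  1 × N (charge +1): 3 H
  1 × N: no H
  1 × O: 1 H
  Total hydrogens = 22.
Net charge +1.
Molecular formula: C13H22BrN2O+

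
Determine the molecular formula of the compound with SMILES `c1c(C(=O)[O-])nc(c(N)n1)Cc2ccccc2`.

C12H10N3O2-

Heavy atoms from the SMILES: 12 C, 3 N, 2 O.
Implicit hydrogens by atom environment:
  6 × C (aromatic): 1 H each → 6
  4 × C (aromatic): no H
  2 × N (aromatic): no H
  1 × C: 2 H
  1 × C: no H
  1 × N: 2 H
  1 × O: no H
  1 × O (charge -1): no H
  Total hydrogens = 10.
Net charge -1.
Molecular formula: C12H10N3O2-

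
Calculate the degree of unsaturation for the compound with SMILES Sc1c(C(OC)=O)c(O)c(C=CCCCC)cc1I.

6

Molecular formula from the SMILES: C14H17IO3S.
DoU = (2C + 2 + N − H − X)/2 = (2·14 + 2 + 0 − 17 − 1)/2 = 12/2 = 6.
(Structurally: 1 ring(s) + 5 π bond(s) = 6.)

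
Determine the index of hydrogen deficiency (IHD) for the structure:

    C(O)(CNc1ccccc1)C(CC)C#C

Molecular formula from the SMILES: C13H17NO.
DoU = (2C + 2 + N − H − X)/2 = (2·13 + 2 + 1 − 17 − 0)/2 = 12/2 = 6.
(Structurally: 1 ring(s) + 5 π bond(s) = 6.)

6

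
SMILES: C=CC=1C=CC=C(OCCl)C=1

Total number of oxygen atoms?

The symbol for oxygen appears 1 time in the SMILES.

1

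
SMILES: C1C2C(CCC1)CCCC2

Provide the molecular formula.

C10H18

Heavy atoms from the SMILES: 10 C.
Implicit hydrogens by atom environment:
  8 × C: 2 H each → 16
  2 × C: 1 H each → 2
  Total hydrogens = 18.
Molecular formula: C10H18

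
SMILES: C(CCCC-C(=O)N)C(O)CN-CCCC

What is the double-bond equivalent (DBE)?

Molecular formula from the SMILES: C12H26N2O2.
DoU = (2C + 2 + N − H − X)/2 = (2·12 + 2 + 2 − 26 − 0)/2 = 2/2 = 1.
(Structurally: 0 ring(s) + 1 π bond(s) = 1.)

1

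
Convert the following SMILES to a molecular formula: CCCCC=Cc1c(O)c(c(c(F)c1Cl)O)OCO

C13H16ClFO4

Heavy atoms from the SMILES: 13 C, 1 Cl, 1 F, 4 O.
Implicit hydrogens by atom environment:
  6 × C (aromatic): no H
  4 × C: 2 H each → 8
  3 × O: 1 H each → 3
  2 × C: 1 H each → 2
  1 × C: 3 H
  1 × Cl: no H
  1 × F: no H
  1 × O: no H
  Total hydrogens = 16.
Molecular formula: C13H16ClFO4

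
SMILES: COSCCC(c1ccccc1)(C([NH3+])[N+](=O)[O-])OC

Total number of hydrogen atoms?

19

Hydrogens are implicit in SMILES; fill each atom to its normal valence:
  5 × C (aromatic): 1 H each → 5
  3 × O: no H
  2 × C: 3 H each → 6
  2 × C: 2 H each → 4
  1 × C: 1 H
  1 × C: no H
  1 × C (aromatic): no H
  1 × N (charge +1): 3 H
  1 × N (charge +1): no H
  1 × O (charge -1): no H
  1 × S: no H
  Total hydrogens = 19.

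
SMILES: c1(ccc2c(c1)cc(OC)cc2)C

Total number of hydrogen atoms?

12

Hydrogens are implicit in SMILES; fill each atom to its normal valence:
  6 × C (aromatic): 1 H each → 6
  4 × C (aromatic): no H
  2 × C: 3 H each → 6
  1 × O: no H
  Total hydrogens = 12.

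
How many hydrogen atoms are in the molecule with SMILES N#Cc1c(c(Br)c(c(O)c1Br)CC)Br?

6

Hydrogens are implicit in SMILES; fill each atom to its normal valence:
  6 × C (aromatic): no H
  3 × Br: no H
  1 × C: 3 H
  1 × C: 2 H
  1 × C: no H
  1 × N: no H
  1 × O: 1 H
  Total hydrogens = 6.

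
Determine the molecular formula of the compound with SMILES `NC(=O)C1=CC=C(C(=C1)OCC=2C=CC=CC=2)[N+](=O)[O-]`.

C14H12N2O4

Heavy atoms from the SMILES: 14 C, 2 N, 4 O.
Implicit hydrogens by atom environment:
  8 × C (aromatic): 1 H each → 8
  4 × C (aromatic): no H
  3 × O: no H
  1 × C: 2 H
  1 × C: no H
  1 × N: 2 H
  1 × N (charge +1): no H
  1 × O (charge -1): no H
  Total hydrogens = 12.
Molecular formula: C14H12N2O4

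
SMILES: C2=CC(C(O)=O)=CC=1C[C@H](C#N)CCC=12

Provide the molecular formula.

Heavy atoms from the SMILES: 12 C, 1 N, 2 O.
Implicit hydrogens by atom environment:
  3 × C: 2 H each → 6
  3 × C (aromatic): 1 H each → 3
  3 × C (aromatic): no H
  2 × C: no H
  1 × C: 1 H
  1 × N: no H
  1 × O: 1 H
  1 × O: no H
  Total hydrogens = 11.
Molecular formula: C12H11NO2

C12H11NO2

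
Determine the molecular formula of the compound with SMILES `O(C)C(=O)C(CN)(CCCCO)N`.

Heavy atoms from the SMILES: 8 C, 2 N, 3 O.
Implicit hydrogens by atom environment:
  5 × C: 2 H each → 10
  2 × C: no H
  2 × N: 2 H each → 4
  2 × O: no H
  1 × C: 3 H
  1 × O: 1 H
  Total hydrogens = 18.
Molecular formula: C8H18N2O3

C8H18N2O3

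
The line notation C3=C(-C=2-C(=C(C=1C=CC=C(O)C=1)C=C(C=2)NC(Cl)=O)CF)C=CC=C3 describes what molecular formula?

Heavy atoms from the SMILES: 20 C, 1 Cl, 1 F, 1 N, 2 O.
Implicit hydrogens by atom environment:
  11 × C (aromatic): 1 H each → 11
  7 × C (aromatic): no H
  1 × C: 2 H
  1 × C: no H
  1 × Cl: no H
  1 × F: no H
  1 × N: 1 H
  1 × O: 1 H
  1 × O: no H
  Total hydrogens = 15.
Molecular formula: C20H15ClFNO2

C20H15ClFNO2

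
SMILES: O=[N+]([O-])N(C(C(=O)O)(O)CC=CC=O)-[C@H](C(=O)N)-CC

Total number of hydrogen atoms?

15

Hydrogens are implicit in SMILES; fill each atom to its normal valence:
  4 × C: 1 H each → 4
  4 × O: no H
  3 × C: no H
  2 × C: 2 H each → 4
  2 × O: 1 H each → 2
  1 × C: 3 H
  1 × N: 2 H
  1 × N: no H
  1 × N (charge +1): no H
  1 × O (charge -1): no H
  Total hydrogens = 15.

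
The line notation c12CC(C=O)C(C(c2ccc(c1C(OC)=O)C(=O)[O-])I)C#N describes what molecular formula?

Heavy atoms from the SMILES: 15 C, 1 I, 1 N, 5 O.
Implicit hydrogens by atom environment:
  4 × C: 1 H each → 4
  4 × C (aromatic): no H
  4 × O: no H
  3 × C: no H
  2 × C (aromatic): 1 H each → 2
  1 × C: 3 H
  1 × C: 2 H
  1 × I: no H
  1 × N: no H
  1 × O (charge -1): no H
  Total hydrogens = 11.
Net charge -1.
Molecular formula: C15H11INO5-

C15H11INO5-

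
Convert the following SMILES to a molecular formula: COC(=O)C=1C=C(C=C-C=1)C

Heavy atoms from the SMILES: 9 C, 2 O.
Implicit hydrogens by atom environment:
  4 × C (aromatic): 1 H each → 4
  2 × C: 3 H each → 6
  2 × C (aromatic): no H
  2 × O: no H
  1 × C: no H
  Total hydrogens = 10.
Molecular formula: C9H10O2

C9H10O2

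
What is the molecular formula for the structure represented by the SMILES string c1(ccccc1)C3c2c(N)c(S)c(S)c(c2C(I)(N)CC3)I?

Heavy atoms from the SMILES: 16 C, 2 I, 2 N, 2 S.
Implicit hydrogens by atom environment:
  7 × C (aromatic): no H
  5 × C (aromatic): 1 H each → 5
  2 × C: 2 H each → 4
  2 × I: no H
  2 × N: 2 H each → 4
  2 × S: 1 H each → 2
  1 × C: 1 H
  1 × C: no H
  Total hydrogens = 16.
Molecular formula: C16H16I2N2S2

C16H16I2N2S2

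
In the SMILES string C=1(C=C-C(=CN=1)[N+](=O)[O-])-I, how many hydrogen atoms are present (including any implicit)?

3

Hydrogens are implicit in SMILES; fill each atom to its normal valence:
  3 × C (aromatic): 1 H each → 3
  2 × C (aromatic): no H
  1 × I: no H
  1 × N (aromatic): no H
  1 × N (charge +1): no H
  1 × O: no H
  1 × O (charge -1): no H
  Total hydrogens = 3.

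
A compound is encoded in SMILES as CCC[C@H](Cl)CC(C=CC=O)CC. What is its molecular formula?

Heavy atoms from the SMILES: 11 C, 1 Cl, 1 O.
Implicit hydrogens by atom environment:
  5 × C: 1 H each → 5
  4 × C: 2 H each → 8
  2 × C: 3 H each → 6
  1 × Cl: no H
  1 × O: no H
  Total hydrogens = 19.
Molecular formula: C11H19ClO

C11H19ClO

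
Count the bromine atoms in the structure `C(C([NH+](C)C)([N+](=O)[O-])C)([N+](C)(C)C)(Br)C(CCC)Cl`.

1

The symbol for bromine appears 1 time in the SMILES.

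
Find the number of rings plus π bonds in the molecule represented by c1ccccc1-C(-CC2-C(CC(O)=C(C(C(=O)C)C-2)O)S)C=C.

8

Molecular formula from the SMILES: C19H24O3S.
DoU = (2C + 2 + N − H − X)/2 = (2·19 + 2 + 0 − 24 − 0)/2 = 16/2 = 8.
(Structurally: 2 ring(s) + 6 π bond(s) = 8.)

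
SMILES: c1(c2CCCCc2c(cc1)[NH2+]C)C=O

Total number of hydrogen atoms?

Hydrogens are implicit in SMILES; fill each atom to its normal valence:
  4 × C: 2 H each → 8
  4 × C (aromatic): no H
  2 × C (aromatic): 1 H each → 2
  1 × C: 3 H
  1 × C: 1 H
  1 × N (charge +1): 2 H
  1 × O: no H
  Total hydrogens = 16.

16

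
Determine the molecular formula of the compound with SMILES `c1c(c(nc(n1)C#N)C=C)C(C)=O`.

Heavy atoms from the SMILES: 9 C, 3 N, 1 O.
Implicit hydrogens by atom environment:
  3 × C (aromatic): no H
  2 × C: no H
  2 × N (aromatic): no H
  1 × C: 3 H
  1 × C: 2 H
  1 × C (aromatic): 1 H
  1 × C: 1 H
  1 × N: no H
  1 × O: no H
  Total hydrogens = 7.
Molecular formula: C9H7N3O

C9H7N3O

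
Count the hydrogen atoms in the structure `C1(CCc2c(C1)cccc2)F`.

11

Hydrogens are implicit in SMILES; fill each atom to its normal valence:
  4 × C (aromatic): 1 H each → 4
  3 × C: 2 H each → 6
  2 × C (aromatic): no H
  1 × C: 1 H
  1 × F: no H
  Total hydrogens = 11.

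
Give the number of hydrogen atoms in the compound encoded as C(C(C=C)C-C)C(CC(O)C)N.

Hydrogens are implicit in SMILES; fill each atom to its normal valence:
  4 × C: 2 H each → 8
  4 × C: 1 H each → 4
  2 × C: 3 H each → 6
  1 × N: 2 H
  1 × O: 1 H
  Total hydrogens = 21.

21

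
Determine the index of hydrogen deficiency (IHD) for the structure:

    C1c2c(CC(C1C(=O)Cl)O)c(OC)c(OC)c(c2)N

6

Molecular formula from the SMILES: C13H16ClNO4.
DoU = (2C + 2 + N − H − X)/2 = (2·13 + 2 + 1 − 16 − 1)/2 = 12/2 = 6.
(Structurally: 2 ring(s) + 4 π bond(s) = 6.)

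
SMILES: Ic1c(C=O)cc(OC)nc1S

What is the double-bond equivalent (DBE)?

5

Molecular formula from the SMILES: C7H6INO2S.
DoU = (2C + 2 + N − H − X)/2 = (2·7 + 2 + 1 − 6 − 1)/2 = 10/2 = 5.
(Structurally: 1 ring(s) + 4 π bond(s) = 5.)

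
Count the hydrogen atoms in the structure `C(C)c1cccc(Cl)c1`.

9

Hydrogens are implicit in SMILES; fill each atom to its normal valence:
  4 × C (aromatic): 1 H each → 4
  2 × C (aromatic): no H
  1 × C: 3 H
  1 × C: 2 H
  1 × Cl: no H
  Total hydrogens = 9.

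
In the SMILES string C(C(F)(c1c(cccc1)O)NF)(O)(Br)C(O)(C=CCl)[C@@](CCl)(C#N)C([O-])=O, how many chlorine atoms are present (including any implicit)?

2

The symbol for chlorine appears 2 times in the SMILES.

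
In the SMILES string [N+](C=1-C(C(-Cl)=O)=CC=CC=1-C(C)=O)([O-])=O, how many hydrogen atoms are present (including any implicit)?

6

Hydrogens are implicit in SMILES; fill each atom to its normal valence:
  3 × C (aromatic): 1 H each → 3
  3 × C (aromatic): no H
  3 × O: no H
  2 × C: no H
  1 × C: 3 H
  1 × Cl: no H
  1 × N (charge +1): no H
  1 × O (charge -1): no H
  Total hydrogens = 6.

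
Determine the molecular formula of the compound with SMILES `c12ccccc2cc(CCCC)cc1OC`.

C15H18O

Heavy atoms from the SMILES: 15 C, 1 O.
Implicit hydrogens by atom environment:
  6 × C (aromatic): 1 H each → 6
  4 × C (aromatic): no H
  3 × C: 2 H each → 6
  2 × C: 3 H each → 6
  1 × O: no H
  Total hydrogens = 18.
Molecular formula: C15H18O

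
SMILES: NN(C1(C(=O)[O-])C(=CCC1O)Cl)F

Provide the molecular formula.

C6H7ClFN2O3-

Heavy atoms from the SMILES: 6 C, 1 Cl, 1 F, 2 N, 3 O.
Implicit hydrogens by atom environment:
  3 × C: no H
  2 × C: 1 H each → 2
  1 × C: 2 H
  1 × Cl: no H
  1 × F: no H
  1 × N: 2 H
  1 × N: no H
  1 × O: 1 H
  1 × O: no H
  1 × O (charge -1): no H
  Total hydrogens = 7.
Net charge -1.
Molecular formula: C6H7ClFN2O3-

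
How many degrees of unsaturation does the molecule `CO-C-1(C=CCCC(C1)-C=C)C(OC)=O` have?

4

Molecular formula from the SMILES: C12H18O3.
DoU = (2C + 2 + N − H − X)/2 = (2·12 + 2 + 0 − 18 − 0)/2 = 8/2 = 4.
(Structurally: 1 ring(s) + 3 π bond(s) = 4.)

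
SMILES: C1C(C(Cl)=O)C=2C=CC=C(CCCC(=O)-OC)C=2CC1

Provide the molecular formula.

C16H19ClO3

Heavy atoms from the SMILES: 16 C, 1 Cl, 3 O.
Implicit hydrogens by atom environment:
  6 × C: 2 H each → 12
  3 × C (aromatic): 1 H each → 3
  3 × C (aromatic): no H
  3 × O: no H
  2 × C: no H
  1 × C: 3 H
  1 × C: 1 H
  1 × Cl: no H
  Total hydrogens = 19.
Molecular formula: C16H19ClO3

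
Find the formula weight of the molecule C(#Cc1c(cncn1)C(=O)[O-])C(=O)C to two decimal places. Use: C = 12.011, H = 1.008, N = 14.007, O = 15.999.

189.15

Molecular formula: C9H5N2O3-.
M = 9×12.011 + 5×1.008 + 2×14.007 + 3×15.999 = 189.15 g/mol.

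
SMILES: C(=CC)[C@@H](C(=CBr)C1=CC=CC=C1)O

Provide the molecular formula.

Heavy atoms from the SMILES: 1 Br, 12 C, 1 O.
Implicit hydrogens by atom environment:
  5 × C (aromatic): 1 H each → 5
  4 × C: 1 H each → 4
  1 × Br: no H
  1 × C: 3 H
  1 × C: no H
  1 × C (aromatic): no H
  1 × O: 1 H
  Total hydrogens = 13.
Molecular formula: C12H13BrO

C12H13BrO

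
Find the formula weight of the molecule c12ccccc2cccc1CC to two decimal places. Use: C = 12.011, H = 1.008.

156.23

Molecular formula: C12H12.
M = 12×12.011 + 12×1.008 = 156.23 g/mol.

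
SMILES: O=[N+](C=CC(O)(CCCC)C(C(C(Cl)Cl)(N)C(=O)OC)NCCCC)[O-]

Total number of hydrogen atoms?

29

Hydrogens are implicit in SMILES; fill each atom to its normal valence:
  6 × C: 2 H each → 12
  4 × C: 1 H each → 4
  3 × C: 3 H each → 9
  3 × C: no H
  3 × O: no H
  2 × Cl: no H
  1 × N: 2 H
  1 × N: 1 H
  1 × N (charge +1): no H
  1 × O: 1 H
  1 × O (charge -1): no H
  Total hydrogens = 29.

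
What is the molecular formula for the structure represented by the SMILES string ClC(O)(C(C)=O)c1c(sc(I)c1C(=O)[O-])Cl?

Heavy atoms from the SMILES: 8 C, 2 Cl, 1 I, 4 O, 1 S.
Implicit hydrogens by atom environment:
  4 × C (aromatic): no H
  3 × C: no H
  2 × Cl: no H
  2 × O: no H
  1 × C: 3 H
  1 × I: no H
  1 × O: 1 H
  1 × O (charge -1): no H
  1 × S (aromatic): no H
  Total hydrogens = 4.
Net charge -1.
Molecular formula: C8H4Cl2IO4S-

C8H4Cl2IO4S-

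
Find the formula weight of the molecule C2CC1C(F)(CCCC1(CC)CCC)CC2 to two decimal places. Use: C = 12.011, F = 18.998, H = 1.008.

Molecular formula: C15H27F.
M = 15×12.011 + 1×18.998 + 27×1.008 = 226.38 g/mol.

226.38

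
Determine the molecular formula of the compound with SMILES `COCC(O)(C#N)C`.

Heavy atoms from the SMILES: 5 C, 1 N, 2 O.
Implicit hydrogens by atom environment:
  2 × C: 3 H each → 6
  2 × C: no H
  1 × C: 2 H
  1 × N: no H
  1 × O: 1 H
  1 × O: no H
  Total hydrogens = 9.
Molecular formula: C5H9NO2

C5H9NO2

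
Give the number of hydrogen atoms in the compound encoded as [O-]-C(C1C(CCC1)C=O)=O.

Hydrogens are implicit in SMILES; fill each atom to its normal valence:
  3 × C: 2 H each → 6
  3 × C: 1 H each → 3
  2 × O: no H
  1 × C: no H
  1 × O (charge -1): no H
  Total hydrogens = 9.

9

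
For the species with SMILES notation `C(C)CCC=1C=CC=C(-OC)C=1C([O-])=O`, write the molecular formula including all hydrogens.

C12H15O3-

Heavy atoms from the SMILES: 12 C, 3 O.
Implicit hydrogens by atom environment:
  3 × C: 2 H each → 6
  3 × C (aromatic): 1 H each → 3
  3 × C (aromatic): no H
  2 × C: 3 H each → 6
  2 × O: no H
  1 × C: no H
  1 × O (charge -1): no H
  Total hydrogens = 15.
Net charge -1.
Molecular formula: C12H15O3-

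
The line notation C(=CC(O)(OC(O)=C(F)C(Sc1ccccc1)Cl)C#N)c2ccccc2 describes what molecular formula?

Heavy atoms from the SMILES: 19 C, 1 Cl, 1 F, 1 N, 3 O, 1 S.
Implicit hydrogens by atom environment:
  10 × C (aromatic): 1 H each → 10
  4 × C: no H
  3 × C: 1 H each → 3
  2 × C (aromatic): no H
  2 × O: 1 H each → 2
  1 × Cl: no H
  1 × F: no H
  1 × N: no H
  1 × O: no H
  1 × S: no H
  Total hydrogens = 15.
Molecular formula: C19H15ClFNO3S

C19H15ClFNO3S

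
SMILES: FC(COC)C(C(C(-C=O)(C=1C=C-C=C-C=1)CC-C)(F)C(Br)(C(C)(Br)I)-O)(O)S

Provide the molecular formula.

C19H25Br2F2IO4S

Heavy atoms from the SMILES: 2 Br, 19 C, 2 F, 1 I, 4 O, 1 S.
Implicit hydrogens by atom environment:
  5 × C (aromatic): 1 H each → 5
  5 × C: no H
  3 × C: 3 H each → 9
  3 × C: 2 H each → 6
  2 × Br: no H
  2 × C: 1 H each → 2
  2 × F: no H
  2 × O: 1 H each → 2
  2 × O: no H
  1 × C (aromatic): no H
  1 × I: no H
  1 × S: 1 H
  Total hydrogens = 25.
Molecular formula: C19H25Br2F2IO4S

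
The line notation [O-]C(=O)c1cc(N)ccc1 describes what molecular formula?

Heavy atoms from the SMILES: 7 C, 1 N, 2 O.
Implicit hydrogens by atom environment:
  4 × C (aromatic): 1 H each → 4
  2 × C (aromatic): no H
  1 × C: no H
  1 × N: 2 H
  1 × O: no H
  1 × O (charge -1): no H
  Total hydrogens = 6.
Net charge -1.
Molecular formula: C7H6NO2-

C7H6NO2-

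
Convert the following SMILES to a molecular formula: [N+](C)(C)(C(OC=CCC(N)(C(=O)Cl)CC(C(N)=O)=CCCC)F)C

C16H28ClFN3O3+

Heavy atoms from the SMILES: 16 C, 1 Cl, 1 F, 3 N, 3 O.
Implicit hydrogens by atom environment:
  4 × C: 3 H each → 12
  4 × C: 2 H each → 8
  4 × C: 1 H each → 4
  4 × C: no H
  3 × O: no H
  2 × N: 2 H each → 4
  1 × Cl: no H
  1 × F: no H
  1 × N (charge +1): no H
  Total hydrogens = 28.
Net charge +1.
Molecular formula: C16H28ClFN3O3+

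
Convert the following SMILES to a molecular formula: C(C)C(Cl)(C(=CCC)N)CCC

C10H20ClN

Heavy atoms from the SMILES: 10 C, 1 Cl, 1 N.
Implicit hydrogens by atom environment:
  4 × C: 2 H each → 8
  3 × C: 3 H each → 9
  2 × C: no H
  1 × C: 1 H
  1 × Cl: no H
  1 × N: 2 H
  Total hydrogens = 20.
Molecular formula: C10H20ClN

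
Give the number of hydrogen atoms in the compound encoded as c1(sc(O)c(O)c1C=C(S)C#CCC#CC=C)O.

10

Hydrogens are implicit in SMILES; fill each atom to its normal valence:
  5 × C: no H
  4 × C (aromatic): no H
  3 × O: 1 H each → 3
  2 × C: 2 H each → 4
  2 × C: 1 H each → 2
  1 × S: 1 H
  1 × S (aromatic): no H
  Total hydrogens = 10.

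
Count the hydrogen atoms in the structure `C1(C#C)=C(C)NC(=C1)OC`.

9

Hydrogens are implicit in SMILES; fill each atom to its normal valence:
  3 × C (aromatic): no H
  2 × C: 3 H each → 6
  1 × C (aromatic): 1 H
  1 × C: 1 H
  1 × C: no H
  1 × N (aromatic): 1 H
  1 × O: no H
  Total hydrogens = 9.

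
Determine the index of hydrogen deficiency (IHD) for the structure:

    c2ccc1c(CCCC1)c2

Molecular formula from the SMILES: C10H12.
DoU = (2C + 2 + N − H − X)/2 = (2·10 + 2 + 0 − 12 − 0)/2 = 10/2 = 5.
(Structurally: 2 ring(s) + 3 π bond(s) = 5.)

5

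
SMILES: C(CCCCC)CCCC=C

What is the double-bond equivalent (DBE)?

1

Molecular formula from the SMILES: C11H22.
DoU = (2C + 2 + N − H − X)/2 = (2·11 + 2 + 0 − 22 − 0)/2 = 2/2 = 1.
(Structurally: 0 ring(s) + 1 π bond(s) = 1.)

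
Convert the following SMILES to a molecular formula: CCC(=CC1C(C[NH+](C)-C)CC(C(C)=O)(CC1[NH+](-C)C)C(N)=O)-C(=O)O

Heavy atoms from the SMILES: 19 C, 3 N, 4 O.
Implicit hydrogens by atom environment:
  6 × C: 3 H each → 18
  5 × C: no H
  4 × C: 2 H each → 8
  4 × C: 1 H each → 4
  3 × O: no H
  2 × N (charge +1): 1 H each → 2
  1 × N: 2 H
  1 × O: 1 H
  Total hydrogens = 35.
Net charge +2.
Molecular formula: [C19H35N3O4]2+

[C19H35N3O4]2+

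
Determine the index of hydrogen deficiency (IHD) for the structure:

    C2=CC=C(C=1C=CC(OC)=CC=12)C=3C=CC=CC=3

Molecular formula from the SMILES: C17H14O.
DoU = (2C + 2 + N − H − X)/2 = (2·17 + 2 + 0 − 14 − 0)/2 = 22/2 = 11.
(Structurally: 3 ring(s) + 8 π bond(s) = 11.)

11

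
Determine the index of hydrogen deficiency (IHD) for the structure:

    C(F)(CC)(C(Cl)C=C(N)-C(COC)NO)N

Molecular formula from the SMILES: C9H19ClFN3O2.
DoU = (2C + 2 + N − H − X)/2 = (2·9 + 2 + 3 − 19 − 2)/2 = 2/2 = 1.
(Structurally: 0 ring(s) + 1 π bond(s) = 1.)

1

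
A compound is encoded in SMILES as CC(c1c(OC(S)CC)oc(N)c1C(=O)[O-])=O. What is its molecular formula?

C10H12NO5S-

Heavy atoms from the SMILES: 10 C, 1 N, 5 O, 1 S.
Implicit hydrogens by atom environment:
  4 × C (aromatic): no H
  3 × O: no H
  2 × C: 3 H each → 6
  2 × C: no H
  1 × C: 2 H
  1 × C: 1 H
  1 × N: 2 H
  1 × O (aromatic): no H
  1 × O (charge -1): no H
  1 × S: 1 H
  Total hydrogens = 12.
Net charge -1.
Molecular formula: C10H12NO5S-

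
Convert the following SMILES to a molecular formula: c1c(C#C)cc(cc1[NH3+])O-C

C9H10NO+

Heavy atoms from the SMILES: 9 C, 1 N, 1 O.
Implicit hydrogens by atom environment:
  3 × C (aromatic): 1 H each → 3
  3 × C (aromatic): no H
  1 × C: 3 H
  1 × C: 1 H
  1 × C: no H
  1 × N (charge +1): 3 H
  1 × O: no H
  Total hydrogens = 10.
Net charge +1.
Molecular formula: C9H10NO+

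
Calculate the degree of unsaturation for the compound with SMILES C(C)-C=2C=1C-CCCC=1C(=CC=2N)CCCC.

5

Molecular formula from the SMILES: C16H25N.
DoU = (2C + 2 + N − H − X)/2 = (2·16 + 2 + 1 − 25 − 0)/2 = 10/2 = 5.
(Structurally: 2 ring(s) + 3 π bond(s) = 5.)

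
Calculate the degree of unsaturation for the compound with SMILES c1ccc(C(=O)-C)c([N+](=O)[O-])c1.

Molecular formula from the SMILES: C8H7NO3.
DoU = (2C + 2 + N − H − X)/2 = (2·8 + 2 + 1 − 7 − 0)/2 = 12/2 = 6.
(Structurally: 1 ring(s) + 5 π bond(s) = 6.)

6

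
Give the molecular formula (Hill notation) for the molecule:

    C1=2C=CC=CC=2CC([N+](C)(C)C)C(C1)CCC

Heavy atoms from the SMILES: 16 C, 1 N.
Implicit hydrogens by atom environment:
  4 × C: 3 H each → 12
  4 × C: 2 H each → 8
  4 × C (aromatic): 1 H each → 4
  2 × C: 1 H each → 2
  2 × C (aromatic): no H
  1 × N (charge +1): no H
  Total hydrogens = 26.
Net charge +1.
Molecular formula: C16H26N+

C16H26N+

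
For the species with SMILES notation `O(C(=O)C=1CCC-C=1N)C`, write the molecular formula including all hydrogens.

Heavy atoms from the SMILES: 7 C, 1 N, 2 O.
Implicit hydrogens by atom environment:
  3 × C: 2 H each → 6
  3 × C: no H
  2 × O: no H
  1 × C: 3 H
  1 × N: 2 H
  Total hydrogens = 11.
Molecular formula: C7H11NO2

C7H11NO2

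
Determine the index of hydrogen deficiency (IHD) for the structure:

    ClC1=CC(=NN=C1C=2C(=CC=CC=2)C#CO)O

Molecular formula from the SMILES: C12H7ClN2O2.
DoU = (2C + 2 + N − H − X)/2 = (2·12 + 2 + 2 − 7 − 1)/2 = 20/2 = 10.
(Structurally: 2 ring(s) + 8 π bond(s) = 10.)

10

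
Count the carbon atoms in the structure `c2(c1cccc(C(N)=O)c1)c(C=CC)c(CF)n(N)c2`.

15

The symbol for carbon appears 15 times in the SMILES. Lowercase c denotes aromatic carbon and counts toward C.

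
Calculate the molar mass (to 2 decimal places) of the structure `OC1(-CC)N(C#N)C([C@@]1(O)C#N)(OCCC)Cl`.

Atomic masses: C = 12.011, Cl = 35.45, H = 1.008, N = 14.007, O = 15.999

259.69

Molecular formula: C10H14ClN3O3.
M = 10×12.011 + 1×35.45 + 14×1.008 + 3×14.007 + 3×15.999 = 259.69 g/mol.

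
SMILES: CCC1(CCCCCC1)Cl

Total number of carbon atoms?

9

The symbol for carbon appears 9 times in the SMILES. (Cl is a single chlorine, not C + l.)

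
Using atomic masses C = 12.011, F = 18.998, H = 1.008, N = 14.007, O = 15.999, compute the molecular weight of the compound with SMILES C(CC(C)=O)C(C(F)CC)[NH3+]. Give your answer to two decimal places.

162.23

Molecular formula: C8H17FNO+.
M = 8×12.011 + 1×18.998 + 17×1.008 + 1×14.007 + 1×15.999 = 162.23 g/mol.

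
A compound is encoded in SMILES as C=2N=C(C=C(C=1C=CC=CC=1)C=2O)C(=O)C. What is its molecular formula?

C13H11NO2

Heavy atoms from the SMILES: 13 C, 1 N, 2 O.
Implicit hydrogens by atom environment:
  7 × C (aromatic): 1 H each → 7
  4 × C (aromatic): no H
  1 × C: 3 H
  1 × C: no H
  1 × N (aromatic): no H
  1 × O: 1 H
  1 × O: no H
  Total hydrogens = 11.
Molecular formula: C13H11NO2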